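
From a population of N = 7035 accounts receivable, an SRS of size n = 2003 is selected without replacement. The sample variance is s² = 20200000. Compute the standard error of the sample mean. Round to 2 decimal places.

84.93

Under SRS without replacement, Var(ȳ) = (1 − f)·s²/n with f = n/N = 2003/7035 = 0.28471926.
Var(ȳ) = (1 − 0.28471926)·20200000/2003 = 0.71528074·10084.873 = 7213.5152.
SE(ȳ) = √(7213.5152) = 84.93.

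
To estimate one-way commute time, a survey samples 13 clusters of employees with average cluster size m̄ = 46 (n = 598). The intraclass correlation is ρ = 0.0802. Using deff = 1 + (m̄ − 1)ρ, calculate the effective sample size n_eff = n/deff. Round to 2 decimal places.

129.75

deff = 1 + (46 − 1)·0.0802 = 1 + 3.609 = 4.609.
n_eff = 598 / 4.609 = 129.75.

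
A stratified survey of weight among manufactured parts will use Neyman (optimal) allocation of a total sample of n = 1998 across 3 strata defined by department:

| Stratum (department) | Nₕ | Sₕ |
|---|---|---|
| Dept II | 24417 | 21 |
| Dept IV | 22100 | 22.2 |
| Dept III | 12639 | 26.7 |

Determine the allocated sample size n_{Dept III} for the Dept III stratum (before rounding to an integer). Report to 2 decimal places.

Neyman allocation: nₕ = n·NₕSₕ / Σⱼ NⱼSⱼ.
Σ NⱼSⱼ = 24417·21 + 22100·22.2 + 12639·26.7 = 1.3408383 × 10^6.
n_{Dept III} = 1998·12639·26.7 / (1.3408383 × 10^6) = 502.86.

502.86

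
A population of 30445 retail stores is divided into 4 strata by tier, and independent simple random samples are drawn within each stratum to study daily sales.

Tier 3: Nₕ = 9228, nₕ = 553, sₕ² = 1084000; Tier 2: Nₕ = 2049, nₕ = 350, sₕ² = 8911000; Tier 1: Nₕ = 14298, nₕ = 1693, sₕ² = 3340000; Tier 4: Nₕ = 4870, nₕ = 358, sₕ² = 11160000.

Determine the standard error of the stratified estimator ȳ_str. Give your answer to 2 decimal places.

37.25

Var(ȳ_str) = Σₕ Wₕ²(1 − fₕ)sₕ²/nₕ with Wₕ = Nₕ/N, N = 30445.
Tier 3: Wₕ = 0.30310396; term = 0.30310396²·(1 − 0.05992631)·1084000/553 = 169.297.
Tier 2: Wₕ = 0.06730169; term = 0.06730169²·(1 − 0.17081503)·8911000/350 = 95.622871.
Tier 1: Wₕ = 0.46963377; term = 0.46963377²·(1 − 0.11840817)·3340000/1693 = 383.59744.
Tier 4: Wₕ = 0.15996058; term = 0.15996058²·(1 − 0.07351129)·11160000/358 = 739.00481.
Sum = 1387.5221.
SE = √(1387.5221) = 37.25.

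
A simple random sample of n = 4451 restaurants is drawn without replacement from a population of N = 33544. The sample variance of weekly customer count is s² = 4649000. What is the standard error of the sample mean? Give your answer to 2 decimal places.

30.10

Under SRS without replacement, Var(ȳ) = (1 − f)·s²/n with f = n/N = 4451/33544 = 0.13269139.
Var(ȳ) = (1 − 0.13269139)·4649000/4451 = 0.86730861·1044.4844 = 905.8903.
SE(ȳ) = √(905.8903) = 30.10.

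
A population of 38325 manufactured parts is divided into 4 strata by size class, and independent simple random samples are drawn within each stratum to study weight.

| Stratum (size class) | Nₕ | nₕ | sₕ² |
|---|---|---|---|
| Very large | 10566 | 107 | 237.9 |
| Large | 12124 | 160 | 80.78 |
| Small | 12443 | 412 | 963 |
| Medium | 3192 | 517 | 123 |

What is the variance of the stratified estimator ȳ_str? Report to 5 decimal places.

Var(ȳ_str) = Σₕ Wₕ²(1 − fₕ)sₕ²/nₕ with Wₕ = Nₕ/N, N = 38325.
Very large: Wₕ = 0.27569472; term = 0.27569472²·(1 − 0.01012682)·237.9/107 = 0.16728119.
Large: Wₕ = 0.31634703; term = 0.31634703²·(1 − 0.01319696)·80.78/160 = 0.049858806.
Small: Wₕ = 0.32467058; term = 0.32467058²·(1 − 0.03311099)·963/412 = 0.23822732.
Medium: Wₕ = 0.08328767; term = 0.08328767²·(1 − 0.16196742)·123/517 = 0.0013830469.
Sum = 0.45675036.

0.45675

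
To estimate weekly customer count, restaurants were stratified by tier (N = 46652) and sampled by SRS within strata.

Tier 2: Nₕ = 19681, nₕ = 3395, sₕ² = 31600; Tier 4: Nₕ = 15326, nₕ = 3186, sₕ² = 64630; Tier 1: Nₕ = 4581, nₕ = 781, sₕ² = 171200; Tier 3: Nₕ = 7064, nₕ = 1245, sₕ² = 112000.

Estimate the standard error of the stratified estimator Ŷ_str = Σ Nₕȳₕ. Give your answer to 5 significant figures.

119460

Var(Ŷ_str) = Σₕ Nₕ²(1 − fₕ)sₕ²/nₕ.
Tier 2: 19681²·(1 − 3395/19681)·31600/3395 = 2.9833822 × 10^9.
Tier 4: 15326²·(1 − 3186/15326)·64630/3186 = 3.7742954 × 10^9.
Tier 1: 4581²·(1 − 781/4581)·171200/781 = 3.8158967 × 10^9.
Tier 3: 7064²·(1 − 1245/7064)·112000/1245 = 3.6978366 × 10^9.
Sum = 1.4271411 × 10^10.
SE = √(1.4271411 × 10^10) = 119460.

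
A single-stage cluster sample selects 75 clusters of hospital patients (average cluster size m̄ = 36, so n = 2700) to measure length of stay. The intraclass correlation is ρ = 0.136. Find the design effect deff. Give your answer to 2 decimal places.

5.76

deff = 1 + (36 − 1)·0.136 = 1 + 4.76 = 5.76.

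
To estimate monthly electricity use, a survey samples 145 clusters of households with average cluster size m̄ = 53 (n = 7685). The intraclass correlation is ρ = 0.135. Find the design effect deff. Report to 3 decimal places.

deff = 1 + (53 − 1)·0.135 = 1 + 7.02 = 8.02.

8.020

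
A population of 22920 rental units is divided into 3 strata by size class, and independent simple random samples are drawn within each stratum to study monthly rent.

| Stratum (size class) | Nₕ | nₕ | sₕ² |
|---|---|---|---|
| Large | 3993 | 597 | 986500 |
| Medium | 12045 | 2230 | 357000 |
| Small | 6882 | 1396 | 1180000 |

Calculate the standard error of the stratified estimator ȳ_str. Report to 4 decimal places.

11.8081

Var(ȳ_str) = Σₕ Wₕ²(1 − fₕ)sₕ²/nₕ with Wₕ = Nₕ/N, N = 22920.
Large: Wₕ = 0.17421466; term = 0.17421466²·(1 − 0.14951165)·986500/597 = 42.654075.
Medium: Wₕ = 0.52552356; term = 0.52552356²·(1 − 0.18513906)·357000/2230 = 36.02726.
Small: Wₕ = 0.30026178; term = 0.30026178²·(1 − 0.20284801)·1180000/1396 = 60.748818.
Sum = 139.43015.
SE = √(139.43015) = 11.8081.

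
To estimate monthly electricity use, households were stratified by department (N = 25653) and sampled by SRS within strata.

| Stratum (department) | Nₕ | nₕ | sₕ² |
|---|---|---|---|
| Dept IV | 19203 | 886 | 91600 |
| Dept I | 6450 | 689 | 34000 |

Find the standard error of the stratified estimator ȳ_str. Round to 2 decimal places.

Var(ȳ_str) = Σₕ Wₕ²(1 − fₕ)sₕ²/nₕ with Wₕ = Nₕ/N, N = 25653.
Dept IV: Wₕ = 0.74856742; term = 0.74856742²·(1 − 0.04613862)·91600/886 = 55.259742.
Dept I: Wₕ = 0.25143258; term = 0.25143258²·(1 − 0.10682171)·34000/689 = 2.786384.
Sum = 58.046126.
SE = √(58.046126) = 7.62.

7.62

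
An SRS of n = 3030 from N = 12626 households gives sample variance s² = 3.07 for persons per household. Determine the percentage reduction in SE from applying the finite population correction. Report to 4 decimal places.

f = n/N = 3030/12626 = 0.23998099.
SE_no-fpc = √(s²/n) = 0.031830823; SE_fpc = √((1−f)s²/n) = 0.027749816.
Ratio = √(1−f) = 0.87179069. Reduction = 100·(1 − 0.87179069) = 12.8209%.

12.8209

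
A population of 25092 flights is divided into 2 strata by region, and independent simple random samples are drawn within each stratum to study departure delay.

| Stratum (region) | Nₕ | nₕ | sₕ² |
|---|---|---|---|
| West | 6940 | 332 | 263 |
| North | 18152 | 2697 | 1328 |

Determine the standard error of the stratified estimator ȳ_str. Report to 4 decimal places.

0.5264

Var(ȳ_str) = Σₕ Wₕ²(1 − fₕ)sₕ²/nₕ with Wₕ = Nₕ/N, N = 25092.
West: Wₕ = 0.27658218; term = 0.27658218²·(1 − 0.04783862)·263/332 = 0.057700106.
North: Wₕ = 0.72341782; term = 0.72341782²·(1 − 0.14857867)·1328/2697 = 0.21940174.
Sum = 0.27710185.
SE = √(0.27710185) = 0.5264.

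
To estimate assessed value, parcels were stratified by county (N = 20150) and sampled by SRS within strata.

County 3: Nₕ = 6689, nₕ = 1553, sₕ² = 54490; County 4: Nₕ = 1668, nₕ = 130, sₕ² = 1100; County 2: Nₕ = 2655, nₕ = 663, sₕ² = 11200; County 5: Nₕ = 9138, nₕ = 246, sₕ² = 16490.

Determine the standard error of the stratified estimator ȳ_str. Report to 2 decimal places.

4.08

Var(ȳ_str) = Σₕ Wₕ²(1 − fₕ)sₕ²/nₕ with Wₕ = Nₕ/N, N = 20150.
County 3: Wₕ = 0.33196030; term = 0.33196030²·(1 − 0.23217222)·54490/1553 = 2.9688036.
County 4: Wₕ = 0.08277916; term = 0.08277916²·(1 − 0.07793765)·1100/130 = 0.053462789.
County 2: Wₕ = 0.13176179; term = 0.13176179²·(1 − 0.24971751)·11200/663 = 0.22004335.
County 5: Wₕ = 0.45349876; term = 0.45349876²·(1 − 0.02692055)·16490/246 = 13.414857.
Sum = 16.657167.
SE = √(16.657167) = 4.08.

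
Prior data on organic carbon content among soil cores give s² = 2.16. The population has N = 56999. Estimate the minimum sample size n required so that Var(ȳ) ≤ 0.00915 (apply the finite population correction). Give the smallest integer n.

236

Without fpc, n₀ = s²/D = 2.16/0.00915 = 236.0656.
With fpc, (1 − n/N)·s²/n ≤ D requires n ≥ n₀/(1 + n₀/N) = 236.0656/(1 + 236.0656/56999) = 235.0919.
Rounding up, n = 236.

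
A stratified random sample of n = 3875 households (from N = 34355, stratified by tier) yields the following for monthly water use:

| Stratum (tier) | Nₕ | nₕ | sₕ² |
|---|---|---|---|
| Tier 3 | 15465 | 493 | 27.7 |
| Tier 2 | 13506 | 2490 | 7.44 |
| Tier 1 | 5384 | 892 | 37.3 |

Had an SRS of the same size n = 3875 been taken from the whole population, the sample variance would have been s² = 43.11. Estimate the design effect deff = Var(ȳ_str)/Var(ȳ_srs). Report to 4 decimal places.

1.2417

Var(ȳ_str) = Σ Wₕ²(1−fₕ)sₕ²/nₕ with Wₕ = Nₕ/34355:
  Tier 3: (15465/34355)²·(1−493/15465)·27.7/493 = 0.011022565
  Tier 2: (13506/34355)²·(1−2490/13506)·7.44/2490 = 3.7665554 × 10^-4
  Tier 1: (5384/34355)²·(1−892/5384)·37.3/892 = 8.5685803 × 10^-4
  → Var(ȳ_str) = 0.012256079.
Var(ȳ_srs) = (1 − 3875/34355)·43.11/3875 = 0.0098703221.
deff = 0.012256079 / 0.0098703221 = 1.2417.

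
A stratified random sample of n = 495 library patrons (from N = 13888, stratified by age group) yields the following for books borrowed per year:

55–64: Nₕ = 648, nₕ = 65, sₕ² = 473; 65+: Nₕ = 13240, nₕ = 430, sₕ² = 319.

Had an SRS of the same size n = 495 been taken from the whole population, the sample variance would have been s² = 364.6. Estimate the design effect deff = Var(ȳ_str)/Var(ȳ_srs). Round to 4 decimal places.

Var(ȳ_str) = Σ Wₕ²(1−fₕ)sₕ²/nₕ with Wₕ = Nₕ/13888:
  55–64: (648/13888)²·(1−65/648)·473/65 = 0.014253185
  65+: (13240/13888)²·(1−430/13240)·319/430 = 0.65234889
  → Var(ȳ_str) = 0.66660208.
Var(ȳ_srs) = (1 − 495/13888)·364.6/495 = 0.71031278.
deff = 0.66660208 / 0.71031278 = 0.9385.

0.9385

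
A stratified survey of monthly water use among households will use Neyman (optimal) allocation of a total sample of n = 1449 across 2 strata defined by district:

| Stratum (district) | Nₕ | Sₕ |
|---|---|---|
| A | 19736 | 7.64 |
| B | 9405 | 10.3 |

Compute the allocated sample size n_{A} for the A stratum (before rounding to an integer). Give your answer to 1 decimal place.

Neyman allocation: nₕ = n·NₕSₕ / Σⱼ NⱼSⱼ.
Σ NⱼSⱼ = 19736·7.64 + 9405·10.3 = 247654.54.
n_{A} = 1449·19736·7.64 / 247654.54 = 882.2.

882.2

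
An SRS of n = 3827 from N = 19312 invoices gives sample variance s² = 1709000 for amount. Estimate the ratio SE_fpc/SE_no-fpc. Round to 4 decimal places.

f = n/N = 3827/19312 = 0.19816694.
SE_no-fpc = √(s²/n) = 21.132058; SE_fpc = √((1−f)s²/n) = 18.922729.
Ratio = √(1−f) = 0.89545131.

0.8955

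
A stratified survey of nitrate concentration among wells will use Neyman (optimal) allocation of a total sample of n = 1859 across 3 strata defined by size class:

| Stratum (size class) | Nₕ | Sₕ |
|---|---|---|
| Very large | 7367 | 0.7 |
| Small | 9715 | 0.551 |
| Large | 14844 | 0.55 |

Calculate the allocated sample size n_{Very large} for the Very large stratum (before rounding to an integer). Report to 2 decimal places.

513.37

Neyman allocation: nₕ = n·NₕSₕ / Σⱼ NⱼSⱼ.
Σ NⱼSⱼ = 7367·0.7 + 9715·0.551 + 14844·0.55 = 18674.065.
n_{Very large} = 1859·7367·0.7 / 18674.065 = 513.37.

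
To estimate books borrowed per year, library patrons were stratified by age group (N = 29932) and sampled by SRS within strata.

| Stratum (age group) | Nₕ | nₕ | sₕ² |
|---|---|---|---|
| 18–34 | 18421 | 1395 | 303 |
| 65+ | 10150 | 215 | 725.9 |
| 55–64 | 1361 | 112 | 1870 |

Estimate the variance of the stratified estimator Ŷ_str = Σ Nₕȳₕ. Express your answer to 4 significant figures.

4.370 × 10^8

Var(Ŷ_str) = Σₕ Nₕ²(1 − fₕ)sₕ²/nₕ.
18–34: 18421²·(1 − 1395/18421)·303/1395 = 6.8123076 × 10^7.
65+: 10150²·(1 − 215/10150)·725.9/215 = 3.4046483 × 10^8.
55–64: 1361²·(1 − 112/1361)·1870/112 = 2.8382075 × 10^7.
Sum = 4.3696998 × 10^8.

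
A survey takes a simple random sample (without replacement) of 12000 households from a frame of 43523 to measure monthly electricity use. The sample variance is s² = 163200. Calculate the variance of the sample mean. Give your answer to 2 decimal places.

Under SRS without replacement, Var(ȳ) = (1 − f)·s²/n with f = n/N = 12000/43523 = 0.27571629.
Var(ȳ) = (1 − 0.27571629)·163200/12000 = 0.72428371·13.6 = 9.8502585.

9.85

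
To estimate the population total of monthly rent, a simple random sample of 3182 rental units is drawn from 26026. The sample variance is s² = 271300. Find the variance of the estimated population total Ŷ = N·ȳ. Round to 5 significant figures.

Var(Ŷ) = N²·Var(ȳ) = N²·(1 − n/N)·s²/n.
f = 3182/26026 = 0.12226235; Var(ȳ) = 0.87773765·271300/3182 = 74.836651.
Var(Ŷ) = 26026² · 74.836651 = 5.0690806 × 10^10.

5.0691 × 10^10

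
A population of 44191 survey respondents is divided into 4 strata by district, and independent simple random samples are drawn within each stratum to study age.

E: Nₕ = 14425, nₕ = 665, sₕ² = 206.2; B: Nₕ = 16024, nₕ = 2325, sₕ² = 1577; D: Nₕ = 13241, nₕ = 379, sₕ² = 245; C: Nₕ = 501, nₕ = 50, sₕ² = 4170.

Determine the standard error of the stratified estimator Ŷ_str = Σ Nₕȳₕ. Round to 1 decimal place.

Var(Ŷ_str) = Σₕ Nₕ²(1 − fₕ)sₕ²/nₕ.
E: 14425²·(1 − 665/14425)·206.2/665 = 6.1546204 × 10^7.
B: 16024²·(1 − 2325/16024)·1577/2325 = 1.4889103 × 10^8.
D: 13241²·(1 − 379/13241)·245/379 = 1.100921 × 10^8.
C: 501²·(1 − 50/501)·4170/50 = 1.8844313 × 10^7.
Sum = 3.3937365 × 10^8.
SE = √(3.3937365 × 10^8) = 18422.1.

18422.1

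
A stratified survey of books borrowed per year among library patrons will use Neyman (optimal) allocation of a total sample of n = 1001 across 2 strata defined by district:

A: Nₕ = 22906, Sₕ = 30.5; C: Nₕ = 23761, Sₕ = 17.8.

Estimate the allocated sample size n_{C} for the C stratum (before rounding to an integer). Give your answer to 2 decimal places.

Neyman allocation: nₕ = n·NₕSₕ / Σⱼ NⱼSⱼ.
Σ NⱼSⱼ = 22906·30.5 + 23761·17.8 = 1.1215788 × 10^6.
n_{C} = 1001·23761·17.8 / (1.1215788 × 10^6) = 377.48.

377.48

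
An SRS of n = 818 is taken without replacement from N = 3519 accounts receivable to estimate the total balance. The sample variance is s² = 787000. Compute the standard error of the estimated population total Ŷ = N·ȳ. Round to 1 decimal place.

Var(Ŷ) = N²·Var(ȳ) = N²·(1 − n/N)·s²/n.
f = 818/3519 = 0.23245240; Var(ȳ) = 0.76754760·787000/818 = 738.45961.
Var(Ŷ) = 3519² · 738.45961 = 9.1446119 × 10^9.
SE(Ŷ) = √(9.1446119 × 10^9) = 95627.5.

95627.5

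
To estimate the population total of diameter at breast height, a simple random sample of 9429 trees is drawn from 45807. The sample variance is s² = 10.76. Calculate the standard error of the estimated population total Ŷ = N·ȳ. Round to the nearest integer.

1379

Var(Ŷ) = N²·Var(ȳ) = N²·(1 − n/N)·s²/n.
f = 9429/45807 = 0.20584190; Var(ȳ) = 0.79415810·10.76/9429 = 9.0626165 × 10^-4.
Var(Ŷ) = 45807² · (9.0626165 × 10^-4) = 1.9015918 × 10^6.
SE(Ŷ) = √(1.9015918 × 10^6) = 1379.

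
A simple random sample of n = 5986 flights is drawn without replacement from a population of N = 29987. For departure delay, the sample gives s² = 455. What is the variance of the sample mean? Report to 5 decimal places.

0.06084

Under SRS without replacement, Var(ȳ) = (1 − f)·s²/n with f = n/N = 5986/29987 = 0.19961984.
Var(ȳ) = (1 − 0.19961984)·455/5986 = 0.80038016·0.076010692 = 0.06083745.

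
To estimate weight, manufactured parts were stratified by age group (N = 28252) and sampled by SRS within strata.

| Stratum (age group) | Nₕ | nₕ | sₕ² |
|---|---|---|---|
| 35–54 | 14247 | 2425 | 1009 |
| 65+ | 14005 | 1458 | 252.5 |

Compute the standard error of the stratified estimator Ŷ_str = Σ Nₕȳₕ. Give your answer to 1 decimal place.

10025.6

Var(Ŷ_str) = Σₕ Nₕ²(1 − fₕ)sₕ²/nₕ.
35–54: 14247²·(1 − 2425/14247)·1009/2425 = 7.0079953 × 10^7.
65+: 14005²·(1 − 1458/14005)·252.5/1458 = 3.0431746 × 10^7.
Sum = 1.005117 × 10^8.
SE = √(1.005117 × 10^8) = 10025.6.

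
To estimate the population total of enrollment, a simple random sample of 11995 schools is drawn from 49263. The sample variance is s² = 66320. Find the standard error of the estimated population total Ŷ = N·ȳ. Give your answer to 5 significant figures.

Var(Ŷ) = N²·Var(ȳ) = N²·(1 − n/N)·s²/n.
f = 11995/49263 = 0.24348903; Var(ȳ) = 0.75651097·66320/11995 = 4.1827268.
Var(Ŷ) = 49263² · 4.1827268 = 1.0150822 × 10^10.
SE(Ŷ) = √(1.0150822 × 10^10) = 100750.

100750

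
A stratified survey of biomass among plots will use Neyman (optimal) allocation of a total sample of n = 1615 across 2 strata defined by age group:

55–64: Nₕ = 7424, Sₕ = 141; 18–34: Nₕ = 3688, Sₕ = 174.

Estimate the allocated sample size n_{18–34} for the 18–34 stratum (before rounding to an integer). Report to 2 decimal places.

Neyman allocation: nₕ = n·NₕSₕ / Σⱼ NⱼSⱼ.
Σ NⱼSⱼ = 7424·141 + 3688·174 = 1.688496 × 10^6.
n_{18–34} = 1615·3688·174 / (1.688496 × 10^6) = 613.78.

613.78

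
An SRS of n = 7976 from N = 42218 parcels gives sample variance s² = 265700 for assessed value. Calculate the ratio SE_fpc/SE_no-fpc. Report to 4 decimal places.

0.9006

f = n/N = 7976/42218 = 0.18892416.
SE_no-fpc = √(s²/n) = 5.7716928; SE_fpc = √((1−f)s²/n) = 5.197972.
Ratio = √(1−f) = 0.90059749.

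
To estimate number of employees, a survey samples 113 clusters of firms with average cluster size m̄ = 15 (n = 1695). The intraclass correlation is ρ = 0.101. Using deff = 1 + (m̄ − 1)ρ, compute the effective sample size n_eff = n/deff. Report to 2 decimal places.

deff = 1 + (15 − 1)·0.101 = 1 + 1.414 = 2.414.
n_eff = 1695 / 2.414 = 702.15.

702.15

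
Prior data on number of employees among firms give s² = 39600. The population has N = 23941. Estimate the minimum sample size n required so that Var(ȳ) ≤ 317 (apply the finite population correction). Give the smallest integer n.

125

Without fpc, n₀ = s²/D = 39600/317 = 124.9211.
With fpc, (1 − n/N)·s²/n ≤ D requires n ≥ n₀/(1 + n₀/N) = 124.9211/(1 + 124.9211/23941) = 124.2727.
Rounding up, n = 125.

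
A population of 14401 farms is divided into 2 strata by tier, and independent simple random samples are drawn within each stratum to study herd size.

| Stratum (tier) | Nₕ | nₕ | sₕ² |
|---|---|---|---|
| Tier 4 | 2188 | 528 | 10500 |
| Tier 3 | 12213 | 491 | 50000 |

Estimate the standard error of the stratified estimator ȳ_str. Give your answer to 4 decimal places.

Var(ȳ_str) = Σₕ Wₕ²(1 − fₕ)sₕ²/nₕ with Wₕ = Nₕ/N, N = 14401.
Tier 4: Wₕ = 0.15193389; term = 0.15193389²·(1 − 0.24131627)·10500/528 = 0.34827755.
Tier 3: Wₕ = 0.84806611; term = 0.84806611²·(1 − 0.04020306)·50000/491 = 70.295461.
Sum = 70.643739.
SE = √(70.643739) = 8.4050.

8.4050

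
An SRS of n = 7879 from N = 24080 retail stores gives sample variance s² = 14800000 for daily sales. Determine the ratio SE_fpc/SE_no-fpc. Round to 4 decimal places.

f = n/N = 7879/24080 = 0.32720100.
SE_no-fpc = √(s²/n) = 43.340639; SE_fpc = √((1−f)s²/n) = 35.549867.
Ratio = √(1−f) = 0.82024326.

0.8202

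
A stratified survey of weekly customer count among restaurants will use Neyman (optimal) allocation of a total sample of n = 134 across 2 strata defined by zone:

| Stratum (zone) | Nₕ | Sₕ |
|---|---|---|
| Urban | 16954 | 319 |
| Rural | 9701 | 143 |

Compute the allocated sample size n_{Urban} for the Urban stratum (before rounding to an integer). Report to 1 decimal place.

106.6

Neyman allocation: nₕ = n·NₕSₕ / Σⱼ NⱼSⱼ.
Σ NⱼSⱼ = 16954·319 + 9701·143 = 6.795569 × 10^6.
n_{Urban} = 134·16954·319 / (6.795569 × 10^6) = 106.6.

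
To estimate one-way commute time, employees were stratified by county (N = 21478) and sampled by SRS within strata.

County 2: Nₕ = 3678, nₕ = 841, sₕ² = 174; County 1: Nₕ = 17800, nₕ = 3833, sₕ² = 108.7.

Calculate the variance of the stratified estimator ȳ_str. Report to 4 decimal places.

Var(ȳ_str) = Σₕ Wₕ²(1 − fₕ)sₕ²/nₕ with Wₕ = Nₕ/N, N = 21478.
County 2: Wₕ = 0.17124499; term = 0.17124499²·(1 − 0.22865688)·174/841 = 0.0046799007.
County 1: Wₕ = 0.82875501; term = 0.82875501²·(1 − 0.21533708)·108.7/3833 = 0.015283618.
Sum = 0.019963519.

0.0200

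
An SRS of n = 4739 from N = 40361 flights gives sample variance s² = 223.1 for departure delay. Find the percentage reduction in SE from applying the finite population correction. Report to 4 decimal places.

f = n/N = 4739/40361 = 0.11741533.
SE_no-fpc = √(s²/n) = 0.21697337; SE_fpc = √((1−f)s²/n) = 0.20383775.
Ratio = √(1−f) = 0.93945978. Reduction = 100·(1 − 0.93945978) = 6.0540%.

6.0540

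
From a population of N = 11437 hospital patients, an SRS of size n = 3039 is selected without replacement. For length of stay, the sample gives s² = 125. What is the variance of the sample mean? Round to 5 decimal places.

Under SRS without replacement, Var(ȳ) = (1 − f)·s²/n with f = n/N = 3039/11437 = 0.26571653.
Var(ȳ) = (1 − 0.26571653)·125/3039 = 0.73428347·0.041131951 = 0.030202512.

0.03020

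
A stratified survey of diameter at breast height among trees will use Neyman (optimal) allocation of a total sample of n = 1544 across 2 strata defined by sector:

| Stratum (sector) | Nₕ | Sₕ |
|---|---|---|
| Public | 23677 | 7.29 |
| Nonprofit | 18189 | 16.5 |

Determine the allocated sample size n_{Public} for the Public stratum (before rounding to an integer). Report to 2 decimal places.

563.76

Neyman allocation: nₕ = n·NₕSₕ / Σⱼ NⱼSⱼ.
Σ NⱼSⱼ = 23677·7.29 + 18189·16.5 = 472723.83.
n_{Public} = 1544·23677·7.29 / 472723.83 = 563.76.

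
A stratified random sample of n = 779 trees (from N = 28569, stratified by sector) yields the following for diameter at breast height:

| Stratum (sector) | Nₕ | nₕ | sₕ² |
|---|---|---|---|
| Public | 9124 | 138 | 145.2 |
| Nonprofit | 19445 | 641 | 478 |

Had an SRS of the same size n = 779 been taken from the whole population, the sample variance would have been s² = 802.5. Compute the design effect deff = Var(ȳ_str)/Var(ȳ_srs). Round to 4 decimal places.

Var(ȳ_str) = Σ Wₕ²(1−fₕ)sₕ²/nₕ with Wₕ = Nₕ/28569:
  Public: (9124/28569)²·(1−138/9124)·145.2/138 = 0.10569371
  Nonprofit: (19445/28569)²·(1−641/19445)·478/641 = 0.33407039
  → Var(ȳ_str) = 0.4397641.
Var(ȳ_srs) = (1 − 779/28569)·802.5/779 = 1.002077.
deff = 0.4397641 / 1.002077 = 0.4389.

0.4389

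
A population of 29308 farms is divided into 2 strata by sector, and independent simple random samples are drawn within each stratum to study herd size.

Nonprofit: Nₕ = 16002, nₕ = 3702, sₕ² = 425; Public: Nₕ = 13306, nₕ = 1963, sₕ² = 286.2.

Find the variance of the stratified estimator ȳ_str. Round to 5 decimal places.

Var(ȳ_str) = Σₕ Wₕ²(1 − fₕ)sₕ²/nₕ with Wₕ = Nₕ/N, N = 29308.
Nonprofit: Wₕ = 0.54599427; term = 0.54599427²·(1 − 0.23134608)·425/3702 = 0.026306285.
Public: Wₕ = 0.45400573; term = 0.45400573²·(1 − 0.14752743)·286.2/1963 = 0.025618424.
Sum = 0.051924709.

0.05192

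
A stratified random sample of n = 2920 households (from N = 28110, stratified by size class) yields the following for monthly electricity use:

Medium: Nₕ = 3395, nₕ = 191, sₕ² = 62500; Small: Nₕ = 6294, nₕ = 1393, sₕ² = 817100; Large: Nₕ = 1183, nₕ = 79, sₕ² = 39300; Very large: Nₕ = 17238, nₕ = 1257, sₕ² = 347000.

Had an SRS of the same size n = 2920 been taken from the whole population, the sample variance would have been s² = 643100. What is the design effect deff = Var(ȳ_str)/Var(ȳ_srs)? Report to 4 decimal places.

0.6307

Var(ȳ_str) = Σ Wₕ²(1−fₕ)sₕ²/nₕ with Wₕ = Nₕ/28110:
  Medium: (3395/28110)²·(1−191/3395)·62500/191 = 4.5046105
  Small: (6294/28110)²·(1−1393/6294)·817100/1393 = 22.898859
  Large: (1183/28110)²·(1−79/1183)·39300/79 = 0.82223808
  Very large: (17238/28110)²·(1−1257/17238)·347000/1257 = 96.241711
  → Var(ȳ_str) = 124.46742.
Var(ȳ_srs) = (1 − 2920/28110)·643100/2920 = 197.36175.
deff = 124.46742 / 197.36175 = 0.6307.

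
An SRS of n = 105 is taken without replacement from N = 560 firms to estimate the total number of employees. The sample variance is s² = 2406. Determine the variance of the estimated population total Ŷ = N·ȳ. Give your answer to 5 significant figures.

5.8386 × 10^6

Var(Ŷ) = N²·Var(ȳ) = N²·(1 − n/N)·s²/n.
f = 105/560 = 0.18750000; Var(ȳ) = 0.81250000·2406/105 = 18.617857.
Var(Ŷ) = 560² · 18.617857 = 5.83856 × 10^6.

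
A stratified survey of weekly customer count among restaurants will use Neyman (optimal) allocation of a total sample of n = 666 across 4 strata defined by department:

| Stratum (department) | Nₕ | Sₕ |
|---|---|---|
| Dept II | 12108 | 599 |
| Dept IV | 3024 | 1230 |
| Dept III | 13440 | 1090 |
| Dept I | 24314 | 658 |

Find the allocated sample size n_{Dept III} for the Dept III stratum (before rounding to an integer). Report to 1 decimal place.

Neyman allocation: nₕ = n·NₕSₕ / Σⱼ NⱼSⱼ.
Σ NⱼSⱼ = 12108·599 + 3024·1230 + 13440·1090 + 24314·658 = 4.1620424 × 10^7.
n_{Dept III} = 666·13440·1090 / (4.1620424 × 10^7) = 234.4.

234.4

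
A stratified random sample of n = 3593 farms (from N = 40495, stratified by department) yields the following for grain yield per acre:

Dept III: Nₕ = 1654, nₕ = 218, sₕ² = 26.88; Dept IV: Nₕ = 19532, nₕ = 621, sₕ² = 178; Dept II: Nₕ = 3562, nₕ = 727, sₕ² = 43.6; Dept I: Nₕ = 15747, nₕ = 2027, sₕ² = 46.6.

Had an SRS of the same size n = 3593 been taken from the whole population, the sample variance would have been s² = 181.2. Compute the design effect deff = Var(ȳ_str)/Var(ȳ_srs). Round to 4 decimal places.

1.4827

Var(ȳ_str) = Σ Wₕ²(1−fₕ)sₕ²/nₕ with Wₕ = Nₕ/40495:
  Dept III: (1654/40495)²·(1−218/1654)·26.88/218 = 1.7859114 × 10^-4
  Dept IV: (19532/40495)²·(1−621/19532)·178/621 = 0.064563461
  Dept II: (3562/40495)²·(1−727/3562)·43.6/727 = 3.6931441 × 10^-4
  Dept I: (15747/40495)²·(1−2027/15747)·46.6/2027 = 0.0030288746
  → Var(ȳ_str) = 0.068140241.
Var(ȳ_srs) = (1 − 3593/40495)·181.2/3593 = 0.045956768.
deff = 0.068140241 / 0.045956768 = 1.4827.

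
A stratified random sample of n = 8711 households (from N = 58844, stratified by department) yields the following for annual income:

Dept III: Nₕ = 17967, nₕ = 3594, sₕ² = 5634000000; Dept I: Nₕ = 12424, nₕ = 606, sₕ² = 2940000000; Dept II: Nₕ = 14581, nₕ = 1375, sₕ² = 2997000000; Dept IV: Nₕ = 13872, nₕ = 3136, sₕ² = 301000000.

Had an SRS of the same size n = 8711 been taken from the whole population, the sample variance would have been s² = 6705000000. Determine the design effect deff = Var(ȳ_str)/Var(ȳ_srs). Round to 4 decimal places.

0.6831

Var(ȳ_str) = Σ Wₕ²(1−fₕ)sₕ²/nₕ with Wₕ = Nₕ/58844:
  Dept III: (17967/58844)²·(1−3594/17967)·5634000000/3594 = 116911.54
  Dept I: (12424/58844)²·(1−606/12424)·2940000000/606 = 205719.64
  Dept II: (14581/58844)²·(1−1375/14581)·2997000000/1375 = 121209.95
  Dept IV: (13872/58844)²·(1−3136/13872)·301000000/3136 = 4128.2658
  → Var(ȳ_str) = 447969.4.
Var(ȳ_srs) = (1 − 8711/58844)·6705000000/8711 = 655771.1.
deff = 447969.4 / 655771.1 = 0.6831.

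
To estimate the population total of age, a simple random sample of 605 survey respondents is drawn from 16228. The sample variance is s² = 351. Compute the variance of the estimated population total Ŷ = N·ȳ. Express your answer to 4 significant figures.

1.471 × 10^8

Var(Ŷ) = N²·Var(ȳ) = N²·(1 − n/N)·s²/n.
f = 605/16228 = 0.03728124; Var(ȳ) = 0.96271876·351/605 = 0.55853601.
Var(Ŷ) = 16228² · 0.55853601 = 1.4708933 × 10^8.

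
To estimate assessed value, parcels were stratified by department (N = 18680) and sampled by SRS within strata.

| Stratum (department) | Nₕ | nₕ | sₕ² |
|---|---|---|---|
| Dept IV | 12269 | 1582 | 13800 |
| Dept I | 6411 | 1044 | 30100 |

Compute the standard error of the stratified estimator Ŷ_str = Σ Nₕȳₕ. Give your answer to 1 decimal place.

46214.6

Var(Ŷ_str) = Σₕ Nₕ²(1 − fₕ)sₕ²/nₕ.
Dept IV: 12269²·(1 − 1582/12269)·13800/1582 = 1.1437671 × 10^9.
Dept I: 6411²·(1 − 1044/6411)·30100/1044 = 9.9202672 × 10^8.
Sum = 2.1357938 × 10^9.
SE = √(2.1357938 × 10^9) = 46214.6.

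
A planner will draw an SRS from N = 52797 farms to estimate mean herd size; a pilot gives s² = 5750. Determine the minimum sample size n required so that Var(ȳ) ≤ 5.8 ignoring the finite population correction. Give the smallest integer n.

Without fpc, n₀ = s²/D = 5750/5.8 = 991.3793.
Rounding up, n = 992.

992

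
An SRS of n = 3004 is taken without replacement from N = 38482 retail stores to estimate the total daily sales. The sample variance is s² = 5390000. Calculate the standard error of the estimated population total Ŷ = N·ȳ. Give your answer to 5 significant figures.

Var(Ŷ) = N²·Var(ȳ) = N²·(1 − n/N)·s²/n.
f = 3004/38482 = 0.07806247; Var(ȳ) = 0.92193753·5390000/3004 = 1654.2088.
Var(Ŷ) = 38482² · 1654.2088 = 2.4496588 × 10^12.
SE(Ŷ) = √(2.4496588 × 10^12) = 1.5651 × 10^6.

1.5651 × 10^6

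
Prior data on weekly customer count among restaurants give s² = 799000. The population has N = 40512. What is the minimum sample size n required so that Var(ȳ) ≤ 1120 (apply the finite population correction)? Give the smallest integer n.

Without fpc, n₀ = s²/D = 799000/1120 = 713.3929.
With fpc, (1 − n/N)·s²/n ≤ D requires n ≥ n₀/(1 + n₀/N) = 713.3929/(1 + 713.3929/40512) = 701.0479.
Rounding up, n = 702.

702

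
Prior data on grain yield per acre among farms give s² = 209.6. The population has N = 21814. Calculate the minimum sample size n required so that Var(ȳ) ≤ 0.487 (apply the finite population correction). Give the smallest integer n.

Without fpc, n₀ = s²/D = 209.6/0.487 = 430.3901.
With fpc, (1 − n/N)·s²/n ≤ D requires n ≥ n₀/(1 + n₀/N) = 430.3901/(1 + 430.3901/21814) = 422.0628.
Rounding up, n = 423.

423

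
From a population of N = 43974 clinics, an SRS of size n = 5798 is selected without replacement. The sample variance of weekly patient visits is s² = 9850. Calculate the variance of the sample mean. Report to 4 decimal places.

1.4749

Under SRS without replacement, Var(ȳ) = (1 − f)·s²/n with f = n/N = 5798/43974 = 0.13185064.
Var(ȳ) = (1 − 0.13185064)·9850/5798 = 0.86814936·1.6988617 = 1.4748657.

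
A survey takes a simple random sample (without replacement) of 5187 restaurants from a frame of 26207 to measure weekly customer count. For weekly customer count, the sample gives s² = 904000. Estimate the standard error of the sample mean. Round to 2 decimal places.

11.82

Under SRS without replacement, Var(ȳ) = (1 − f)·s²/n with f = n/N = 5187/26207 = 0.19792422.
Var(ȳ) = (1 − 0.19792422)·904000/5187 = 0.80207578·174.28186 = 139.78726.
SE(ȳ) = √(139.78726) = 11.82.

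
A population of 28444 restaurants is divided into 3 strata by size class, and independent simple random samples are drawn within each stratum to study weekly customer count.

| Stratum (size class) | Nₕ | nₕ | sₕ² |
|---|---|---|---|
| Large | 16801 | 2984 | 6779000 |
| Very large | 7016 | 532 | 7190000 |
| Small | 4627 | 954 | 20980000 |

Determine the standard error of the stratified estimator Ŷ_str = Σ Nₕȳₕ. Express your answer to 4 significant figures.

1.231 × 10^6

Var(Ŷ_str) = Σₕ Nₕ²(1 − fₕ)sₕ²/nₕ.
Large: 16801²·(1 − 2984/16801)·6779000/2984 = 5.2737034 × 10^11.
Very large: 7016²·(1 − 532/7016)·7190000/532 = 6.1482263 × 10^11.
Small: 4627²·(1 − 954/4627)·20980000/954 = 3.7374685 × 10^11.
Sum = 1.5159398 × 10^12.
SE = √(1.5159398 × 10^12) = 1.231 × 10^6.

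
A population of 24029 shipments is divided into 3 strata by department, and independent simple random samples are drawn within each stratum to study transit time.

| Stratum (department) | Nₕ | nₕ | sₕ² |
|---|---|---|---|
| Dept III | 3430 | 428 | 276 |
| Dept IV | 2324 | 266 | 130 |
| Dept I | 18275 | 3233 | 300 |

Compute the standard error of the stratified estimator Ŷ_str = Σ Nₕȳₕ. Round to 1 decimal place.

Var(Ŷ_str) = Σₕ Nₕ²(1 − fₕ)sₕ²/nₕ.
Dept III: 3430²·(1 − 428/3430)·276/428 = 6.6400312 × 10^6.
Dept IV: 2324²·(1 − 266/2324)·130/266 = 2.3374547 × 10^6.
Dept I: 18275²·(1 − 3233/18275)·300/3233 = 2.5508124 × 10^7.
Sum = 3.448561 × 10^7.
SE = √(3.448561 × 10^7) = 5872.4.

5872.4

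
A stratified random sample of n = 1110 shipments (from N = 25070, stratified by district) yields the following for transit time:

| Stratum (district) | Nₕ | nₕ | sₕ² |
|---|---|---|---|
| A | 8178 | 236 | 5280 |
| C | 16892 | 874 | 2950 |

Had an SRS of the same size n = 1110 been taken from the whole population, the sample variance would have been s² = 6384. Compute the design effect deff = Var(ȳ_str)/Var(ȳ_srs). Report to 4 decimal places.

Var(ȳ_str) = Σ Wₕ²(1−fₕ)sₕ²/nₕ with Wₕ = Nₕ/25070:
  A: (8178/25070)²·(1−236/8178)·5280/236 = 2.3120128
  C: (16892/25070)²·(1−874/16892)·2950/874 = 1.4530859
  → Var(ȳ_str) = 3.7650987.
Var(ȳ_srs) = (1 − 1110/25070)·6384/1110 = 5.4967044.
deff = 3.7650987 / 5.4967044 = 0.6850.

0.6850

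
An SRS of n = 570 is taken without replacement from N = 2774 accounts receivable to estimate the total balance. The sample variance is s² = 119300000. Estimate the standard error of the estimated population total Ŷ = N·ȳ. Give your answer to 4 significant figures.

Var(Ŷ) = N²·Var(ȳ) = N²·(1 − n/N)·s²/n.
f = 570/2774 = 0.20547945; Var(ȳ) = 0.79452055·119300000/570 = 166291.76.
Var(Ŷ) = 2774² · 166291.76 = 1.2796277 × 10^12.
SE(Ŷ) = √(1.2796277 × 10^12) = 1.131 × 10^6.

1.131 × 10^6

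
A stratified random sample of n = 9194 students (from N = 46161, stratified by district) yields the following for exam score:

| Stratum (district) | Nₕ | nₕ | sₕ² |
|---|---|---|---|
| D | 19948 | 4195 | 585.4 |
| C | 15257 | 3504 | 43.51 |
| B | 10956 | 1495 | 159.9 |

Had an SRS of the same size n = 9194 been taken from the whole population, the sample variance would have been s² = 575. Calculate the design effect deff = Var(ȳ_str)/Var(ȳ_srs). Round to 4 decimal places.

0.5356

Var(ȳ_str) = Σ Wₕ²(1−fₕ)sₕ²/nₕ with Wₕ = Nₕ/46161:
  D: (19948/46161)²·(1−4195/19948)·585.4/4195 = 0.020579412
  C: (15257/46161)²·(1−3504/15257)·43.51/3504 = 0.0010449426
  B: (10956/46161)²·(1−1495/10956)·159.9/1495 = 0.0052029053
  → Var(ȳ_str) = 0.02682726.
Var(ȳ_srs) = (1 − 9194/46161)·575/9194 = 0.050084385.
deff = 0.02682726 / 0.050084385 = 0.5356.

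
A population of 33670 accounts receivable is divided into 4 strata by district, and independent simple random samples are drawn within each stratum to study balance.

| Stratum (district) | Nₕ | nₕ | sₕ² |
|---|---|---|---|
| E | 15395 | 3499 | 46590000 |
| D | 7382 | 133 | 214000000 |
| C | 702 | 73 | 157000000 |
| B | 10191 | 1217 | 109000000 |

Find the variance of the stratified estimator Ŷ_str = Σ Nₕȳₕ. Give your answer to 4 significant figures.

9.768 × 10^13

Var(Ŷ_str) = Σₕ Nₕ²(1 − fₕ)sₕ²/nₕ.
E: 15395²·(1 − 3499/15395)·46590000/3499 = 2.4385374 × 10^12.
D: 7382²·(1 − 133/7382)·214000000/133 = 8.6102205 × 10^13.
C: 702²·(1 − 73/702)·157000000/73 = 9.4965214 × 10^11.
B: 10191²·(1 − 1217/10191)·109000000/1217 = 8.1910351 × 10^12.
Sum = 9.768143 × 10^13.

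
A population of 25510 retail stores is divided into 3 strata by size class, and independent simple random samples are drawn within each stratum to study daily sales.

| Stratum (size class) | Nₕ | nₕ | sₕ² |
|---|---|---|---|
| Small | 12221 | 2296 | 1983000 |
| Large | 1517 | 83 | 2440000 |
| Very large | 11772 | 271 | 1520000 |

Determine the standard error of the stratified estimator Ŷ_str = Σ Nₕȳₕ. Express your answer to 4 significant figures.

Var(Ŷ_str) = Σₕ Nₕ²(1 − fₕ)sₕ²/nₕ.
Small: 12221²·(1 − 2296/12221)·1983000/2296 = 1.0475822 × 10^11.
Large: 1517²·(1 − 83/1517)·2440000/83 = 6.3950871 × 10^10.
Very large: 11772²·(1 − 271/11772)·1520000/271 = 7.5938175 × 10^11.
Sum = 9.2809084 × 10^11.
SE = √(9.2809084 × 10^11) = 963400.

963400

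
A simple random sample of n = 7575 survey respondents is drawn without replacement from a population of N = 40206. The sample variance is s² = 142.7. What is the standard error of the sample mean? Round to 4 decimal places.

Under SRS without replacement, Var(ȳ) = (1 − f)·s²/n with f = n/N = 7575/40206 = 0.18840472.
Var(ȳ) = (1 − 0.18840472)·142.7/7575 = 0.81159528·0.018838284 = 0.015289062.
SE(ȳ) = √(0.015289062) = 0.1236.

0.1236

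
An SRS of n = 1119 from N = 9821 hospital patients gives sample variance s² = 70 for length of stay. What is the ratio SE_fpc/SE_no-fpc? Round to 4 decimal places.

f = n/N = 1119/9821 = 0.11393952.
SE_no-fpc = √(s²/n) = 0.25011168; SE_fpc = √((1−f)s²/n) = 0.23543209.
Ratio = √(1−f) = 0.94130786.

0.9413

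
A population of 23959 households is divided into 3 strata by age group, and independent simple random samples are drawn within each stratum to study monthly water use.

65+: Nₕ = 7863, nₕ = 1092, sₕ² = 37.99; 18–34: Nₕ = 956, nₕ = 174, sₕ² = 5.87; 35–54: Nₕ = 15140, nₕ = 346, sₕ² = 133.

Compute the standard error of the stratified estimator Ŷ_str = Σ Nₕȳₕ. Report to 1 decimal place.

9379.5

Var(Ŷ_str) = Σₕ Nₕ²(1 − fₕ)sₕ²/nₕ.
65+: 7863²·(1 − 1092/7863)·37.99/1092 = 1.8521994 × 10^6.
18–34: 956²·(1 − 174/956)·5.87/174 = 25220.489.
35–54: 15140²·(1 − 346/15140)·133/346 = 8.6096804 × 10^7.
Sum = 8.7974224 × 10^7.
SE = √(8.7974224 × 10^7) = 9379.5.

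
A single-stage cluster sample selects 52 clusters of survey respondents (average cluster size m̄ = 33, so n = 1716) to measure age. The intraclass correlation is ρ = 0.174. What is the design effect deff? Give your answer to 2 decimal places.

6.57

deff = 1 + (33 − 1)·0.174 = 1 + 5.568 = 6.568.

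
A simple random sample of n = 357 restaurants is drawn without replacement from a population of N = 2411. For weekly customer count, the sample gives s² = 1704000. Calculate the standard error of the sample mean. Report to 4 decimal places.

Under SRS without replacement, Var(ȳ) = (1 − f)·s²/n with f = n/N = 357/2411 = 0.14807134.
Var(ȳ) = (1 − 0.14807134)·1704000/357 = 0.85192866·4773.1092 = 4066.3486.
SE(ȳ) = √(4066.3486) = 63.7679.

63.7679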